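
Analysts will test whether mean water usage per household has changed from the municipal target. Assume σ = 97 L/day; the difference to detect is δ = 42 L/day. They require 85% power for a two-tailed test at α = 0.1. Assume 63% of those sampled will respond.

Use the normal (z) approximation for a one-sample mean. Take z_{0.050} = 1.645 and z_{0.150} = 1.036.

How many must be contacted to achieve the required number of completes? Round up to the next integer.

n = 61

n = (z_{α/2} + z_β)² · σ² / δ²
  = (1.645 + 1.036)² · 97² / 42²
  = 7.1878 · 9409 / 1764
  = 38.34
Adjust for 63% response: 38.34 / 0.63 = 60.86.
Round up → n = 61.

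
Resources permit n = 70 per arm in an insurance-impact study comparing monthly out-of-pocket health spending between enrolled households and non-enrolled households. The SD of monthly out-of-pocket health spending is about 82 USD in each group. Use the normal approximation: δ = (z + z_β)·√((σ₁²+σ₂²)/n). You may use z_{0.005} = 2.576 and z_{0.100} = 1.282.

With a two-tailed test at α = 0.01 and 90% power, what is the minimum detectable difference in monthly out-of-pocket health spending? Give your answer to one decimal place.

Minimum detectable difference ≈ 53.5 USD

δ = (z_{α/2} + z_β) · √((σ₁²+σ₂²)/n)
  = (2.576 + 1.282) · √(13448/70)
  = 3.858 · √192.1143
  = 3.858 · 13.8605
  = 53.4739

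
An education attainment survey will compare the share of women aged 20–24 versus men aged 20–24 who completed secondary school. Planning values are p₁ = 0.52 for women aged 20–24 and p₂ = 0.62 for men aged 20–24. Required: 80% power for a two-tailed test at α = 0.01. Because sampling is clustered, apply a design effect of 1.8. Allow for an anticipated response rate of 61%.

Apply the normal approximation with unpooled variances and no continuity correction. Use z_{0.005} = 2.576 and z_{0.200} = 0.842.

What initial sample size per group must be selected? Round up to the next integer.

n = (z_{α/2} + z_β)² · [p₁(1−p₁) + p₂(1−p₂)] / (p₁ − p₂)²
  = (2.576 + 0.842)² · (0.52·0.48 + 0.62·0.38) / (-0.10)²
  = (3.418)² · (0.2496 + 0.2356) / 0.0100
  = 11.6827 · 0.4852 / 0.0100
  = 566.85
Design effect: 1.8 × 566.85 = 1020.32.
Adjust for 61% response: 1020.32 / 0.61 = 1672.66.
Round up → n = 1673 per group.

n = 1673 per group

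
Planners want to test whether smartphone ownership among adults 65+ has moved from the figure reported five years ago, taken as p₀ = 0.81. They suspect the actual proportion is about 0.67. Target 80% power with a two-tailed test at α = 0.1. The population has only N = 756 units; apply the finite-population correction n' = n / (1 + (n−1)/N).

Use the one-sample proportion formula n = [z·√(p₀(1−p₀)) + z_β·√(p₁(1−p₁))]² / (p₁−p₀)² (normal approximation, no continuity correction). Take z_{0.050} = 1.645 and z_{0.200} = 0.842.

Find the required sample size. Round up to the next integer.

n = [z_{α/2}·√(p₀q₀) + z_β·√(p₁q₁)]² / (p₁ − p₀)²
  = [1.645·√(0.81·0.19) + 0.842·√(0.67·0.33)]² / (-0.14)²
  = [1.645·0.3923 + 0.842·0.4702]² / 0.0196
  = [1.0413]² / 0.0196
  = 55.32
Finite-population correction (N = 756): 55.32 / (1 + (55.32 − 1)/756) = 51.61.
Round up → n = 52.

n = 52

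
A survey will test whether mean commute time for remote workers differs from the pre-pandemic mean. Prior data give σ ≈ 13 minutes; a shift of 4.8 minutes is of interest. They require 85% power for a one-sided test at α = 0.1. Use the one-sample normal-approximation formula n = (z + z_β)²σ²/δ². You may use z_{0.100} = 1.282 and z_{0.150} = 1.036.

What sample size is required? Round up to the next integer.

n = (z_α + z_β)² · σ² / δ²
  = (1.282 + 1.036)² · 13² / 4.8²
  = 5.3731 · 169 / 23.04
  = 39.41
Round up → n = 40.

n = 40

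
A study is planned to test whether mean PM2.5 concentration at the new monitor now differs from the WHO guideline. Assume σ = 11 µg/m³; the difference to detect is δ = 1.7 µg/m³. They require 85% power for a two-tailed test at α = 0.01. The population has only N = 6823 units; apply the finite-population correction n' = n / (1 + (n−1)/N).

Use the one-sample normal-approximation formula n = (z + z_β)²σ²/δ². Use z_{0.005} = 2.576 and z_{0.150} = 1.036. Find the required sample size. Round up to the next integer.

n = 506

n = (z_{α/2} + z_β)² · σ² / δ²
  = (2.576 + 1.036)² · 11² / 1.7²
  = 13.0465 · 121 / 2.89
  = 546.24
Finite-population correction (N = 6823): 546.24 / (1 + (546.24 − 1)/6823) = 505.82.
Round up → n = 506.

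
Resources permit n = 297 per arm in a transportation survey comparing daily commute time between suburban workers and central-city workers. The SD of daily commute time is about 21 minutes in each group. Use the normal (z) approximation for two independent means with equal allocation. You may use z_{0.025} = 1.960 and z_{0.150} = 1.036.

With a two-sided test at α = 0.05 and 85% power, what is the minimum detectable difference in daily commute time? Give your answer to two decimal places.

Minimum detectable difference ≈ 5.16 minutes

δ = (z_{α/2} + z_β) · √((σ₁²+σ₂²)/n)
  = (1.960 + 1.036) · √(882/297)
  = 2.996 · √2.9697
  = 2.996 · 1.7233
  = 5.1629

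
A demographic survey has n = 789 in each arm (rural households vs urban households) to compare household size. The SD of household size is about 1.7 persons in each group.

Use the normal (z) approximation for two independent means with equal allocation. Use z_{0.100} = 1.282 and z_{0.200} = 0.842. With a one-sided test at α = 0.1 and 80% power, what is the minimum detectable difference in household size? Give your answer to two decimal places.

δ = (z_α + z_β) · √((σ₁²+σ₂²)/n)
  = (1.282 + 0.842) · √(5.78/789)
  = 2.124 · √0.00733
  = 2.124 · 0.0856
  = 0.1818

Minimum detectable difference ≈ 0.18 persons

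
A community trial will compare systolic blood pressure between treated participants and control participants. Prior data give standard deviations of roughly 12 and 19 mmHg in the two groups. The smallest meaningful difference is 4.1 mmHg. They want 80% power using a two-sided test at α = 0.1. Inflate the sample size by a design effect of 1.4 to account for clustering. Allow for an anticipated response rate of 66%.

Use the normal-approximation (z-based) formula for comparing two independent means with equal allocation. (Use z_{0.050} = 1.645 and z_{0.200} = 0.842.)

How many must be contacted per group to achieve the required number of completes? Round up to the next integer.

n = 395 per group

n = (z_{α/2} + z_β)² · (σ₁² + σ₂²) / δ²
  = (1.645 + 0.842)² · (12² + 19² = 505) / 4.1²
  = 6.1852 · 505 / 16.81
  = 185.81
Design effect: 1.4 × 185.81 = 260.14.
Adjust for 66% response: 260.14 / 0.66 = 394.15.
Round up → n = 395 per group.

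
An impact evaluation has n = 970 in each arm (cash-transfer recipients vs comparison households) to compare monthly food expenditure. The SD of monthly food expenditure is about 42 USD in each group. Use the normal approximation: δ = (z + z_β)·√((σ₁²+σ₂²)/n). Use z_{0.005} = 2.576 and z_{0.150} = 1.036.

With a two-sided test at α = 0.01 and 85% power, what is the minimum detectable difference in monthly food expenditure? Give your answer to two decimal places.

Minimum detectable difference ≈ 6.89 USD

δ = (z_{α/2} + z_β) · √((σ₁²+σ₂²)/n)
  = (2.576 + 1.036) · √(3528/970)
  = 3.612 · √3.6371
  = 3.612 · 1.9071
  = 6.8885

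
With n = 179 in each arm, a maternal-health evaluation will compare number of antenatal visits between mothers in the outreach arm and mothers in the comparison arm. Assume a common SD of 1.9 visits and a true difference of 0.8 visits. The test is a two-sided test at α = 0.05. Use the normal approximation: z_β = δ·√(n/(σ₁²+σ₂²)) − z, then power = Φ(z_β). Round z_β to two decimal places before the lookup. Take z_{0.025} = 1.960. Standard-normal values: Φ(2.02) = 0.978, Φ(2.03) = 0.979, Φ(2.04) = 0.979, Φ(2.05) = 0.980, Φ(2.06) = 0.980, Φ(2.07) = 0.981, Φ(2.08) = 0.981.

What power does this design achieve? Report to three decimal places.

Power ≈ 0.978

z_β = δ·√(n/(σ₁²+σ₂²)) − z_{α/2}
    = 0.8 · √(179/7.22) − 1.960
    = 0.8 · 4.97918 − 1.960
    = 3.9833 − 1.960 = 2.0233 → 2.02
Power = Φ(2.02) = 0.978.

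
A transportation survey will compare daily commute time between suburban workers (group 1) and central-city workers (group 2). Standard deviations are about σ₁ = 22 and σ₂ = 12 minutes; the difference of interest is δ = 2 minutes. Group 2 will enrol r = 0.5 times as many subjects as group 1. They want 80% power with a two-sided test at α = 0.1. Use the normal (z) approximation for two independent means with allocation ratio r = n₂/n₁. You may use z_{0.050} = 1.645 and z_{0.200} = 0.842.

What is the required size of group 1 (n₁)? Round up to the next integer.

n₁ = 1194

n₁ = (z_{α/2} + z_β)² · (σ₁² + σ₂²/r) / δ²
   = (1.645 + 0.842)² · (22² + 12²/0.5) / 2²
   = 6.1852 · (484 + 288) / 4
   = 6.1852 · 772 / 4
   = 1193.74
Round up → n₁ = 1194; n₂ = r·n₁ = 0.5 × 1194 = 597.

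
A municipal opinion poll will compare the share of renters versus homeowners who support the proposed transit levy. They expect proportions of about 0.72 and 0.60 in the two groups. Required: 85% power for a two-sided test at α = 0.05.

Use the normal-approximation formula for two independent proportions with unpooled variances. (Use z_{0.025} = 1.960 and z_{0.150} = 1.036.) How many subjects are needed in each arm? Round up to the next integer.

n = 276 per group

n = (z_{α/2} + z_β)² · [p₁(1−p₁) + p₂(1−p₂)] / (p₁ − p₂)²
  = (1.960 + 1.036)² · (0.72·0.28 + 0.60·0.40) / (0.12)²
  = (2.996)² · (0.2016 + 0.2400) / 0.0144
  = 8.9760 · 0.4416 / 0.0144
  = 275.26
Round up → n = 276 per group.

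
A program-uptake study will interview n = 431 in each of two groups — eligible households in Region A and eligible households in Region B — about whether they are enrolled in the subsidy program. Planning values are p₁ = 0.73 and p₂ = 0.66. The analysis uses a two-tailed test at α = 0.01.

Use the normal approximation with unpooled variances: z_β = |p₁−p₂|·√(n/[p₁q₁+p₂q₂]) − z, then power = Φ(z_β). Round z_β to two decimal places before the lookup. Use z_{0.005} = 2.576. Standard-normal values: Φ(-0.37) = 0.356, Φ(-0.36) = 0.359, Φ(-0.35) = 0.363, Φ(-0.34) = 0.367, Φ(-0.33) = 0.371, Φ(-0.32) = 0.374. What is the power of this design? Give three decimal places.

Power ≈ 0.367

z_β = |p₁−p₂|·√(n/[p₁q₁+p₂q₂]) − z_{α/2}
    = 0.07 · √(431/0.4215) − 2.576
    = 0.07 · 31.9772 − 2.576
    = 2.2384 − 2.576 = -0.3376 → -0.34
Power = Φ(-0.34) = 0.367.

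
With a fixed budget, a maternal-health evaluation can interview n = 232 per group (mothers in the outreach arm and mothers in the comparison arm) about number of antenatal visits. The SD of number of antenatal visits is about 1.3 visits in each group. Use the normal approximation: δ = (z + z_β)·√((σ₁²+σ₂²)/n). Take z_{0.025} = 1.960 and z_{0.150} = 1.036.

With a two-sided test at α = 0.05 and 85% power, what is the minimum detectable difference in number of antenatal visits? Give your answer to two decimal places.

Minimum detectable difference ≈ 0.36 visits

δ = (z_{α/2} + z_β) · √((σ₁²+σ₂²)/n)
  = (1.960 + 1.036) · √(3.38/232)
  = 2.996 · √0.01457
  = 2.996 · 0.1207
  = 0.3616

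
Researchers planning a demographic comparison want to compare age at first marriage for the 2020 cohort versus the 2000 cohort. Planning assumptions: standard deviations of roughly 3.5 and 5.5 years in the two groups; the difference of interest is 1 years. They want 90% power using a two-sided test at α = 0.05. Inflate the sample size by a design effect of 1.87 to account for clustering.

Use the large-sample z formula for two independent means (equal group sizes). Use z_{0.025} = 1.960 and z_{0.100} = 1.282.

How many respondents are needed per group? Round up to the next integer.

n = (z_{α/2} + z_β)² · (σ₁² + σ₂²) / δ²
  = (1.960 + 1.282)² · (3.5² + 5.5² = 42.5) / 1²
  = 10.5106 · 42.5 / 1
  = 446.70
Design effect: 1.87 × 446.70 = 835.33.
Round up → n = 836 per group.

n = 836 per group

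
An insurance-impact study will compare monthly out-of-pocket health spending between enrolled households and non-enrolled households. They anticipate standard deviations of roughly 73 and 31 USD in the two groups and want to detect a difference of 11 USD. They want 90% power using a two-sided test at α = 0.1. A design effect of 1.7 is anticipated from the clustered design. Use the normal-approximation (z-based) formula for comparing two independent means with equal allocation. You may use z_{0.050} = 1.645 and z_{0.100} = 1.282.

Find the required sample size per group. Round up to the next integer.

n = (z_{α/2} + z_β)² · (σ₁² + σ₂²) / δ²
  = (1.645 + 1.282)² · (73² + 31² = 6290) / 11²
  = 8.5673 · 6290 / 121
  = 445.36
Design effect: 1.7 × 445.36 = 757.11.
Round up → n = 758 per group.

n = 758 per group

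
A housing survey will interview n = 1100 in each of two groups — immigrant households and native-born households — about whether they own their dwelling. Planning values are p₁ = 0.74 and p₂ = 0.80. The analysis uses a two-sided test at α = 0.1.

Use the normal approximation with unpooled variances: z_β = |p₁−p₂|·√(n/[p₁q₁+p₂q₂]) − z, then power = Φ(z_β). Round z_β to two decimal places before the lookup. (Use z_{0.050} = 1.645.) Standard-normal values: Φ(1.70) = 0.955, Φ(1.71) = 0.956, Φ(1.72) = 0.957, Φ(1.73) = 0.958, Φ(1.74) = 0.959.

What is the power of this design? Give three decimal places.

z_β = |p₁−p₂|·√(n/[p₁q₁+p₂q₂]) − z_{α/2}
    = 0.06 · √(1100/0.3524) − 1.645
    = 0.06 · 55.8700 − 1.645
    = 3.3522 − 1.645 = 1.7072 → 1.71
Power = Φ(1.71) = 0.956.

Power ≈ 0.956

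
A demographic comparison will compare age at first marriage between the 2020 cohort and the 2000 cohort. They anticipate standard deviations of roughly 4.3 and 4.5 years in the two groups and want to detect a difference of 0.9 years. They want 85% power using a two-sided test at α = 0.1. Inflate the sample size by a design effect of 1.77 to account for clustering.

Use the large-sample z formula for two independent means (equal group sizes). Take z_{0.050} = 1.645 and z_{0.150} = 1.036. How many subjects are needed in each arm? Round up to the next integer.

n = (z_{α/2} + z_β)² · (σ₁² + σ₂²) / δ²
  = (1.645 + 1.036)² · (4.3² + 4.5² = 38.74) / 0.9²
  = 7.1878 · 38.74 / 0.81
  = 343.77
Design effect: 1.77 × 343.77 = 608.47.
Round up → n = 609 per group.

n = 609 per group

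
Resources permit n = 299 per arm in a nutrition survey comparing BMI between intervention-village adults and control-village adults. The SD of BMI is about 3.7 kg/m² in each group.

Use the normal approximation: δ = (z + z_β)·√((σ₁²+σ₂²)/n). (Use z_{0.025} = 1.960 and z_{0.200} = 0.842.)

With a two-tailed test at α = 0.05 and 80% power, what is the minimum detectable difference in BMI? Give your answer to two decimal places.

δ = (z_{α/2} + z_β) · √((σ₁²+σ₂²)/n)
  = (1.960 + 0.842) · √(27.38/299)
  = 2.802 · √0.09157
  = 2.802 · 0.3026
  = 0.8479

Minimum detectable difference ≈ 0.85 kg/m²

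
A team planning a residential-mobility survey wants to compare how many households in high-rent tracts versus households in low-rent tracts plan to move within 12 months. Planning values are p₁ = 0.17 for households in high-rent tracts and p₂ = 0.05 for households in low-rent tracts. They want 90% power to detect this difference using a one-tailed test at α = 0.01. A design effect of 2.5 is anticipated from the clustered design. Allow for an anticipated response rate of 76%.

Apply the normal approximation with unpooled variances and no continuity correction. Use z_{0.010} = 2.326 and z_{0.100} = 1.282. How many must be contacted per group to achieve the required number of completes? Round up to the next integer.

n = (z_α + z_β)² · [p₁(1−p₁) + p₂(1−p₂)] / (p₁ − p₂)²
  = (2.326 + 1.282)² · (0.17·0.83 + 0.05·0.95) / (0.12)²
  = (3.608)² · (0.1411 + 0.0475) / 0.0144
  = 13.0177 · 0.1886 / 0.0144
  = 170.50
Design effect: 2.5 × 170.50 = 426.24.
Adjust for 76% response: 426.24 / 0.76 = 560.84.
Round up → n = 561 per group.

n = 561 per group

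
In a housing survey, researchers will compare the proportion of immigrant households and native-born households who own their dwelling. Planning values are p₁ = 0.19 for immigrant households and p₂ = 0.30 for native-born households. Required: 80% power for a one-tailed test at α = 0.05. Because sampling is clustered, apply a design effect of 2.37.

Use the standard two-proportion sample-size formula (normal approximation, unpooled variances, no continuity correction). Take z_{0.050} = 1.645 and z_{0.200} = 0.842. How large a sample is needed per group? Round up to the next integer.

n = (z_α + z_β)² · [p₁(1−p₁) + p₂(1−p₂)] / (p₁ − p₂)²
  = (1.645 + 0.842)² · (0.19·0.81 + 0.30·0.70) / (-0.11)²
  = (2.487)² · (0.1539 + 0.2100) / 0.0121
  = 6.1852 · 0.3639 / 0.0121
  = 186.02
Design effect: 2.37 × 186.02 = 440.86.
Round up → n = 441 per group.

n = 441 per group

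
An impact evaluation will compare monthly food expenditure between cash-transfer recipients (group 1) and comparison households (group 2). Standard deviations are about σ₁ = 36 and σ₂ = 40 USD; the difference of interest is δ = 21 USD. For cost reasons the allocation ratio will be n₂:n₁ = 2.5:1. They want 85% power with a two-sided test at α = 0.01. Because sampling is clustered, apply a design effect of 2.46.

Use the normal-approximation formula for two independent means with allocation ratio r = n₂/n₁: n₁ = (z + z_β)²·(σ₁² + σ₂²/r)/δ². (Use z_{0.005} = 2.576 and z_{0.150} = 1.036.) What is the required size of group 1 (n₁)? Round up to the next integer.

n₁ = (z_{α/2} + z_β)² · (σ₁² + σ₂²/r) / δ²
   = (2.576 + 1.036)² · (36² + 40²/2.5) / 21²
   = 13.0465 · (1296 + 640) / 441
   = 13.0465 · 1936 / 441
   = 57.27
Design effect: 2.46 × 57.27 = 140.90.
Round up → n₁ = 141; n₂ = r·n₁ = 2.5 × 141 = 353.

n₁ = 141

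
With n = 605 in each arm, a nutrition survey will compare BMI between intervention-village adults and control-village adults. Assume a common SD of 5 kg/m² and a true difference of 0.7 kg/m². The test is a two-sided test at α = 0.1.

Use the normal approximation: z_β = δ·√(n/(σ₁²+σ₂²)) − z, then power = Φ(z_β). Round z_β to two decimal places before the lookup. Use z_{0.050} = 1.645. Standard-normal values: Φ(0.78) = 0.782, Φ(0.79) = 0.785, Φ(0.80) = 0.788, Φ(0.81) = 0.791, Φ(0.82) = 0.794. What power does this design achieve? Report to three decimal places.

Power ≈ 0.785

z_β = δ·√(n/(σ₁²+σ₂²)) − z_{α/2}
    = 0.7 · √(605/50) − 1.645
    = 0.7 · 3.47851 − 1.645
    = 2.4350 − 1.645 = 0.7900 → 0.79
Power = Φ(0.79) = 0.785.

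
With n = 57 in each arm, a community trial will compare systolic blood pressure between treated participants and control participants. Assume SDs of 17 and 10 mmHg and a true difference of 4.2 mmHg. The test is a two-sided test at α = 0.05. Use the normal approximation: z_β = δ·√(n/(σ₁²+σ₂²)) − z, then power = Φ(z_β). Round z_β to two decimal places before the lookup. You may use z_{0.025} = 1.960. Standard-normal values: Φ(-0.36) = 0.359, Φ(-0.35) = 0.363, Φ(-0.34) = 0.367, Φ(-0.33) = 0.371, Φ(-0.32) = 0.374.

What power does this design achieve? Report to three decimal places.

Power ≈ 0.363

z_β = δ·√(n/(σ₁²+σ₂²)) − z_{α/2}
    = 4.2 · √(57/389) − 1.960
    = 4.2 · 0.38279 − 1.960
    = 1.6077 − 1.960 = -0.3523 → -0.35
Power = Φ(-0.35) = 0.363.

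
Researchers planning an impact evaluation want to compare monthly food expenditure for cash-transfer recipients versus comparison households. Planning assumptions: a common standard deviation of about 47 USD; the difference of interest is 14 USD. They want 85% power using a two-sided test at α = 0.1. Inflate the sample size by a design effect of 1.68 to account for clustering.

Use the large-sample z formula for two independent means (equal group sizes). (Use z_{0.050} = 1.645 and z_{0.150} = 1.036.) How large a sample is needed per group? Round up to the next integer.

n = (z_{α/2} + z_β)² · (σ₁² + σ₂²) / δ²
  = (1.645 + 1.036)² · (2·47² = 4418) / 14²
  = 7.1878 · 4418 / 196
  = 162.02
Design effect: 1.68 × 162.02 = 272.19.
Round up → n = 273 per group.

n = 273 per group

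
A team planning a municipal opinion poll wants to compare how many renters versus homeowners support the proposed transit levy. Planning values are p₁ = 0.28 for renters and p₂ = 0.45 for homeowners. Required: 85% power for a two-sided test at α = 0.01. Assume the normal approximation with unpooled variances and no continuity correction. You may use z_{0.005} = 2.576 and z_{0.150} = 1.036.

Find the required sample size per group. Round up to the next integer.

n = (z_{α/2} + z_β)² · [p₁(1−p₁) + p₂(1−p₂)] / (p₁ − p₂)²
  = (2.576 + 1.036)² · (0.28·0.72 + 0.45·0.55) / (-0.17)²
  = (3.612)² · (0.2016 + 0.2475) / 0.0289
  = 13.0465 · 0.4491 / 0.0289
  = 202.74
Round up → n = 203 per group.

n = 203 per group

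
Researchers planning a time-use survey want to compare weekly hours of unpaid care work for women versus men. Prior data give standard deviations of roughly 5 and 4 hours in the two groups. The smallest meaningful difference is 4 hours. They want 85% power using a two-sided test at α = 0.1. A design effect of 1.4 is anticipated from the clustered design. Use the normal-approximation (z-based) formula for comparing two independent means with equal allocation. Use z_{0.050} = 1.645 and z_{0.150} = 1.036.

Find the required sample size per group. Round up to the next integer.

n = 26 per group

n = (z_{α/2} + z_β)² · (σ₁² + σ₂²) / δ²
  = (1.645 + 1.036)² · (5² + 4² = 41) / 4²
  = 7.1878 · 41 / 16
  = 18.42
Design effect: 1.4 × 18.42 = 25.79.
Round up → n = 26 per group.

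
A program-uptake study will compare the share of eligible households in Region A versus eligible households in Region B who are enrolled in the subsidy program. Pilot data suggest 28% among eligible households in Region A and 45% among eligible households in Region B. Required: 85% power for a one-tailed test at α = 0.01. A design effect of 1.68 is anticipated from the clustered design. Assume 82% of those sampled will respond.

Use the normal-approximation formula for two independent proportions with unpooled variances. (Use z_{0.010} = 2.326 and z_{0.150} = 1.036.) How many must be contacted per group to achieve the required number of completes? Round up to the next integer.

n = (z_α + z_β)² · [p₁(1−p₁) + p₂(1−p₂)] / (p₁ − p₂)²
  = (2.326 + 1.036)² · (0.28·0.72 + 0.45·0.55) / (-0.17)²
  = (3.362)² · (0.2016 + 0.2475) / 0.0289
  = 11.3030 · 0.4491 / 0.0289
  = 175.65
Design effect: 1.68 × 175.65 = 295.09.
Adjust for 82% response: 295.09 / 0.82 = 359.86.
Round up → n = 360 per group.

n = 360 per group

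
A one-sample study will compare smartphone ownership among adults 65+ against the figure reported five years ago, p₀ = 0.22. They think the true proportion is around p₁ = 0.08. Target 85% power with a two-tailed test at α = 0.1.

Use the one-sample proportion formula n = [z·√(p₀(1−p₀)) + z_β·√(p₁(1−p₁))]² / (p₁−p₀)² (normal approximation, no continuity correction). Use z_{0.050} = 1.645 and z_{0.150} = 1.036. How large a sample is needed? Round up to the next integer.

n = 48

n = [z_{α/2}·√(p₀q₀) + z_β·√(p₁q₁)]² / (p₁ − p₀)²
  = [1.645·√(0.22·0.78) + 1.036·√(0.08·0.92)]² / (-0.14)²
  = [1.645·0.4142 + 1.036·0.2713]² / 0.0196
  = [0.9625]² / 0.0196
  = 47.27
Round up → n = 48.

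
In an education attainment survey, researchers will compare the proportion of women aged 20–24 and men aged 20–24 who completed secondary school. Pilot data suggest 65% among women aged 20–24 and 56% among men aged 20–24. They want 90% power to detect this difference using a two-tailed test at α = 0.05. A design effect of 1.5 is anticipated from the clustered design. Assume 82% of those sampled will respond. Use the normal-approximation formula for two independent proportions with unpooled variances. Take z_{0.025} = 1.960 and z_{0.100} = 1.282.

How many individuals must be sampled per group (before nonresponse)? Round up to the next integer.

n = (z_{α/2} + z_β)² · [p₁(1−p₁) + p₂(1−p₂)] / (p₁ − p₂)²
  = (1.960 + 1.282)² · (0.65·0.35 + 0.56·0.44) / (0.09)²
  = (3.242)² · (0.2275 + 0.2464) / 0.0081
  = 10.5106 · 0.4739 / 0.0081
  = 614.93
Design effect: 1.5 × 614.93 = 922.40.
Adjust for 82% response: 922.40 / 0.82 = 1124.88.
Round up → n = 1125 per group.

n = 1125 per group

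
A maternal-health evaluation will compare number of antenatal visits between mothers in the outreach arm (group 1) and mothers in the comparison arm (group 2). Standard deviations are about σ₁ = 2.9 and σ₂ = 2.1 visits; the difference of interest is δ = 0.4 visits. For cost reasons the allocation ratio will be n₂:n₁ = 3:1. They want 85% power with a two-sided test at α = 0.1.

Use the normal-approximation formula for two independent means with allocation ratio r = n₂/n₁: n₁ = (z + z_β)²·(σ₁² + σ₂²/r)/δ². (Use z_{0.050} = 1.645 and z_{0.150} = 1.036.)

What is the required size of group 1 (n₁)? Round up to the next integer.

n₁ = (z_{α/2} + z_β)² · (σ₁² + σ₂²/r) / δ²
   = (1.645 + 1.036)² · (2.9² + 2.1²/3) / 0.4²
   = 7.1878 · (8.41 + 1.47) / 0.16
   = 7.1878 · 9.88 / 0.16
   = 443.84
Round up → n₁ = 444; n₂ = r·n₁ = 3 × 444 = 1332.

n₁ = 444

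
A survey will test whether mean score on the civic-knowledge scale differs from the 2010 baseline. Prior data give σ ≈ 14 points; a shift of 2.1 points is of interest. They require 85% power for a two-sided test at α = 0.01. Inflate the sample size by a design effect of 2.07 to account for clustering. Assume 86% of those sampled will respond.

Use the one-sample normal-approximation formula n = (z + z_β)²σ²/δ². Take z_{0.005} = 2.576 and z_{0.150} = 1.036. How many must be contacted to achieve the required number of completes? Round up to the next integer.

n = 1396

n = (z_{α/2} + z_β)² · σ² / δ²
  = (2.576 + 1.036)² · 14² / 2.1²
  = 13.0465 · 196 / 4.41
  = 579.85
Design effect: 2.07 × 579.85 = 1200.28.
Adjust for 86% response: 1200.28 / 0.86 = 1395.68.
Round up → n = 1396.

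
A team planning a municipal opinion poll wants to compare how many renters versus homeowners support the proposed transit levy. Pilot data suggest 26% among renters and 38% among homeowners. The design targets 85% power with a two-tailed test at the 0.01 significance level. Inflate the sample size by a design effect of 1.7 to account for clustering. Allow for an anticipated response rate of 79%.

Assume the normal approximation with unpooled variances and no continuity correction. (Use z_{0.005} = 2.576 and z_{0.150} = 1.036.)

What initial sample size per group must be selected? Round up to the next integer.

n = (z_{α/2} + z_β)² · [p₁(1−p₁) + p₂(1−p₂)] / (p₁ − p₂)²
  = (2.576 + 1.036)² · (0.26·0.74 + 0.38·0.62) / (-0.12)²
  = (3.612)² · (0.1924 + 0.2356) / 0.0144
  = 13.0465 · 0.4280 / 0.0144
  = 387.77
Design effect: 1.7 × 387.77 = 659.21.
Adjust for 79% response: 659.21 / 0.79 = 834.45.
Round up → n = 835 per group.

n = 835 per group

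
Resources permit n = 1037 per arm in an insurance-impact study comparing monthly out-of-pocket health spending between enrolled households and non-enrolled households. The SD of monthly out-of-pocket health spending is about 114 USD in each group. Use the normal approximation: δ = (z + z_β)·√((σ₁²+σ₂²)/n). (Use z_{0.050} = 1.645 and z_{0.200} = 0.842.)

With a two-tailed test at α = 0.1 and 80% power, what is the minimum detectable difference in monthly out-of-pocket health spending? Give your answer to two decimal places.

δ = (z_{α/2} + z_β) · √((σ₁²+σ₂²)/n)
  = (1.645 + 0.842) · √(25992/1037)
  = 2.487 · √25.0646
  = 2.487 · 5.0065
  = 12.4511

Minimum detectable difference ≈ 12.45 USD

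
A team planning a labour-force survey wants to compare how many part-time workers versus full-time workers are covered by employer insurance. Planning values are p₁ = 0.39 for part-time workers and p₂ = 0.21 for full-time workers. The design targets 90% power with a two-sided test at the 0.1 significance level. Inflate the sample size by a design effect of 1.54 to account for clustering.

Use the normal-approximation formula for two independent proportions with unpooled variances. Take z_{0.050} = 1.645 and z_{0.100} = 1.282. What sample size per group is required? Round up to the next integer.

n = (z_{α/2} + z_β)² · [p₁(1−p₁) + p₂(1−p₂)] / (p₁ − p₂)²
  = (1.645 + 1.282)² · (0.39·0.61 + 0.21·0.79) / (0.18)²
  = (2.927)² · (0.2379 + 0.1659) / 0.0324
  = 8.5673 · 0.4038 / 0.0324
  = 106.77
Design effect: 1.54 × 106.77 = 164.43.
Round up → n = 165 per group.

n = 165 per group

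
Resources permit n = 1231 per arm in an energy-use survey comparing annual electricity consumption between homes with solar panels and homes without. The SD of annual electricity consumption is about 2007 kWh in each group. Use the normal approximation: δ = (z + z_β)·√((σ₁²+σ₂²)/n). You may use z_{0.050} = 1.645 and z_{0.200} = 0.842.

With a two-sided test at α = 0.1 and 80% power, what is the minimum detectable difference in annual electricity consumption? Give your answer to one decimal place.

Minimum detectable difference ≈ 201.2 kWh

δ = (z_{α/2} + z_β) · √((σ₁²+σ₂²)/n)
  = (1.645 + 0.842) · √(8056098/1231)
  = 2.487 · √6544.4
  = 2.487 · 80.8972
  = 201.1913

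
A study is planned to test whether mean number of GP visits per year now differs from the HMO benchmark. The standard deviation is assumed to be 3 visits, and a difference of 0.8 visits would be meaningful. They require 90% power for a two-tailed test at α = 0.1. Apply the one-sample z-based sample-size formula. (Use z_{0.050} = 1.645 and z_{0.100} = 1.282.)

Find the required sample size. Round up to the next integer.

n = (z_{α/2} + z_β)² · σ² / δ²
  = (1.645 + 1.282)² · 3² / 0.8²
  = 8.5673 · 9 / 0.64
  = 120.48
Round up → n = 121.

n = 121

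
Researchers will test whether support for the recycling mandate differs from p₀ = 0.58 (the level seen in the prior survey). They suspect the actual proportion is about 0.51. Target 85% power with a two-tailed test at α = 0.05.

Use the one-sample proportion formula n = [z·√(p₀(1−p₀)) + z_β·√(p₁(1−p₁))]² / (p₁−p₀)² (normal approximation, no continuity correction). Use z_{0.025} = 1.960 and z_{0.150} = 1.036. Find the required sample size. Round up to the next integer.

n = [z_{α/2}·√(p₀q₀) + z_β·√(p₁q₁)]² / (p₁ − p₀)²
  = [1.960·√(0.58·0.42) + 1.036·√(0.51·0.49)]² / (-0.07)²
  = [1.960·0.4936 + 1.036·0.4999]² / 0.0049
  = [1.4853]² / 0.0049
  = 450.21
Round up → n = 451.

n = 451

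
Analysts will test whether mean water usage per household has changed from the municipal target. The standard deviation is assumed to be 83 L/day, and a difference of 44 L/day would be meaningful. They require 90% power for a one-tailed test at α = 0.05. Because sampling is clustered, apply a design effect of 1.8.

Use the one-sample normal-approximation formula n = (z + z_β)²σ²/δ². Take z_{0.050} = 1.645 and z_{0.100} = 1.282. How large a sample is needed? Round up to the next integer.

n = (z_α + z_β)² · σ² / δ²
  = (1.645 + 1.282)² · 83² / 44²
  = 8.5673 · 6889 / 1936
  = 30.49
Design effect: 1.8 × 30.49 = 54.87.
Round up → n = 55.

n = 55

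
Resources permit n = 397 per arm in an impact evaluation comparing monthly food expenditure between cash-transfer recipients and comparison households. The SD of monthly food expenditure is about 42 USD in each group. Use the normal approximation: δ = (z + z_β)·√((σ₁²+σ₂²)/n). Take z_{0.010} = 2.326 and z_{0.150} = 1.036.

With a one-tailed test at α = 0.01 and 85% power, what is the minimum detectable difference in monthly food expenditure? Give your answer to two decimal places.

Minimum detectable difference ≈ 10.02 USD

δ = (z_α + z_β) · √((σ₁²+σ₂²)/n)
  = (2.326 + 1.036) · √(3528/397)
  = 3.362 · √8.8866
  = 3.362 · 2.9810
  = 10.0223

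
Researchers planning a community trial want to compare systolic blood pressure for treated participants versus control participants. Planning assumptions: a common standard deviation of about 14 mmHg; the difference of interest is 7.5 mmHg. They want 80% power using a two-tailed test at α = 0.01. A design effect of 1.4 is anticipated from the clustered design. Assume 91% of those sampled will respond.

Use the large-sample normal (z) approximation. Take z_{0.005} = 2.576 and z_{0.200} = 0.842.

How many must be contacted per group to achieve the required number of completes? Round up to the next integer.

n = 126 per group

n = (z_{α/2} + z_β)² · (σ₁² + σ₂²) / δ²
  = (2.576 + 0.842)² · (2·14² = 392) / 7.5²
  = 11.6827 · 392 / 56.25
  = 81.42
Design effect: 1.4 × 81.42 = 113.98.
Adjust for 91% response: 113.98 / 0.91 = 125.25.
Round up → n = 126 per group.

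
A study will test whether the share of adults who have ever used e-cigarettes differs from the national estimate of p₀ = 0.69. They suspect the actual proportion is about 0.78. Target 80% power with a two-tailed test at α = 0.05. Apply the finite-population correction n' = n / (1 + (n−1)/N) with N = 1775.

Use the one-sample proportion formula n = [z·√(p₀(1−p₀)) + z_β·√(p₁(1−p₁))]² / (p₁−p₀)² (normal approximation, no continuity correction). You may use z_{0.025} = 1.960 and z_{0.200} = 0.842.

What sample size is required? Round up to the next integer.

n = [z_{α/2}·√(p₀q₀) + z_β·√(p₁q₁)]² / (p₁ − p₀)²
  = [1.960·√(0.69·0.31) + 0.842·√(0.78·0.22)]² / (0.09)²
  = [1.960·0.4625 + 0.842·0.4142]² / 0.0081
  = [1.2553]² / 0.0081
  = 194.53
Finite-population correction (N = 1775): 194.53 / (1 + (194.53 − 1)/1775) = 175.41.
Round up → n = 176.

n = 176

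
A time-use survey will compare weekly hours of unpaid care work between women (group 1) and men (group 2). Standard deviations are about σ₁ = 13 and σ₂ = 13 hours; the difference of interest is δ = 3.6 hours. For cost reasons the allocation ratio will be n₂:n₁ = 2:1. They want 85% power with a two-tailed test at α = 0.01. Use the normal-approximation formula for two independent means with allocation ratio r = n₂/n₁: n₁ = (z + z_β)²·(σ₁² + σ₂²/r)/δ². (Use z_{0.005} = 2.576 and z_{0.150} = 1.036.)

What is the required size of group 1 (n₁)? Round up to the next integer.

n₁ = (z_{α/2} + z_β)² · (σ₁² + σ₂²/r) / δ²
   = (2.576 + 1.036)² · (13² + 13²/2) / 3.6²
   = 13.0465 · (169 + 84.5) / 12.96
   = 13.0465 · 253.5 / 12.96
   = 255.19
Round up → n₁ = 256; n₂ = r·n₁ = 2 × 256 = 512.

n₁ = 256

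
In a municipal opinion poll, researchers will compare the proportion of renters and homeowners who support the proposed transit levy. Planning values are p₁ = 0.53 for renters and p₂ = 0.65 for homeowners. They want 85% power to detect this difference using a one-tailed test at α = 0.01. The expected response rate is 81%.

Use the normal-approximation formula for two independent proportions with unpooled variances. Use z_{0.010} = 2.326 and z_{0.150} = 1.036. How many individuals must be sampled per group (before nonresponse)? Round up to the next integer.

n = 462 per group

n = (z_α + z_β)² · [p₁(1−p₁) + p₂(1−p₂)] / (p₁ − p₂)²
  = (2.326 + 1.036)² · (0.53·0.47 + 0.65·0.35) / (-0.12)²
  = (3.362)² · (0.2491 + 0.2275) / 0.0144
  = 11.3030 · 0.4766 / 0.0144
  = 374.10
Adjust for 81% response: 374.10 / 0.81 = 461.85.
Round up → n = 462 per group.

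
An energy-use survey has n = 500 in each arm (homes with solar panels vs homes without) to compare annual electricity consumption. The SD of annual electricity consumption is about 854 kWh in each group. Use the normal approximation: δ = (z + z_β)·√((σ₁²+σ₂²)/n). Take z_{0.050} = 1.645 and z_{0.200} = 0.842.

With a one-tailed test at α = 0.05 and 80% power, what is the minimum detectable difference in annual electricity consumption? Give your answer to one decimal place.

Minimum detectable difference ≈ 134.3 kWh

δ = (z_α + z_β) · √((σ₁²+σ₂²)/n)
  = (1.645 + 0.842) · √(1458632/500)
  = 2.487 · √2917.3
  = 2.487 · 54.0117
  = 134.3271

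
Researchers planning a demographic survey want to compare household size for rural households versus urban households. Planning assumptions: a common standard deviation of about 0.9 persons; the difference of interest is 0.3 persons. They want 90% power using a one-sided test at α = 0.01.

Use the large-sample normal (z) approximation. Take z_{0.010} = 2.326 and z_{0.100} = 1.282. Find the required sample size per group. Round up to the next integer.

n = 235 per group

n = (z_α + z_β)² · (σ₁² + σ₂²) / δ²
  = (2.326 + 1.282)² · (2·0.9² = 1.62) / 0.3²
  = 13.0177 · 1.62 / 0.09
  = 234.32
Round up → n = 235 per group.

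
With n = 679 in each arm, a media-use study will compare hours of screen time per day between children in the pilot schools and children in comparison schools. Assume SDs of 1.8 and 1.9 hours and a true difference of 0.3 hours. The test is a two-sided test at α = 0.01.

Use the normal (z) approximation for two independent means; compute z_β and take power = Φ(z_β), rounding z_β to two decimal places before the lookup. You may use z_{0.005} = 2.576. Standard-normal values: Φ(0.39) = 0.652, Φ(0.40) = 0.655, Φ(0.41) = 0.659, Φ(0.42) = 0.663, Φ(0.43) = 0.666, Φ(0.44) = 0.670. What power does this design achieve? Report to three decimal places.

z_β = δ·√(n/(σ₁²+σ₂²)) − z_{α/2}
    = 0.3 · √(679/6.85) − 2.576
    = 0.3 · 9.95611 − 2.576
    = 2.9868 − 2.576 = 0.4108 → 0.41
Power = Φ(0.41) = 0.659.

Power ≈ 0.659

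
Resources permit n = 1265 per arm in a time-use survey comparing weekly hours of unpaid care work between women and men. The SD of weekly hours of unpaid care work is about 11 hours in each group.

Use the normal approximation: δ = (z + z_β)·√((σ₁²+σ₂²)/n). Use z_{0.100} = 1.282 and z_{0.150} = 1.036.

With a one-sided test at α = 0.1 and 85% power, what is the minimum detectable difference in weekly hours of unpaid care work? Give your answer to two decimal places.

Minimum detectable difference ≈ 1.01 hours

δ = (z_α + z_β) · √((σ₁²+σ₂²)/n)
  = (1.282 + 1.036) · √(242/1265)
  = 2.318 · √0.1913
  = 2.318 · 0.4374
  = 1.0139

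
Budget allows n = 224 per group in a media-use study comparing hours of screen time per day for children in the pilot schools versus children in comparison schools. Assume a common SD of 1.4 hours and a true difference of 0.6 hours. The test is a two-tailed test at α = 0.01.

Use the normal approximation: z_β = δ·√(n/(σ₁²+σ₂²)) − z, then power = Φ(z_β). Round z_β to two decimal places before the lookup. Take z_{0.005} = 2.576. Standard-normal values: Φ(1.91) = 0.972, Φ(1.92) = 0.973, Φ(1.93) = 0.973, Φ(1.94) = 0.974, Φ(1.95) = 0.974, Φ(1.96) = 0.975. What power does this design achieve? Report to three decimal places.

z_β = δ·√(n/(σ₁²+σ₂²)) − z_{α/2}
    = 0.6 · √(224/3.92) − 2.576
    = 0.6 · 7.55929 − 2.576
    = 4.5356 − 2.576 = 1.9596 → 1.96
Power = Φ(1.96) = 0.975.

Power ≈ 0.975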